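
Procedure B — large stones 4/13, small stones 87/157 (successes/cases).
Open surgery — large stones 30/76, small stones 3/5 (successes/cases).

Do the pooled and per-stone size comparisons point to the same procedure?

No

Large stones: Procedure B 4/13 = 30.8%, open surgery 30/76 = 39.5% → open surgery
Small stones: Procedure B 87/157 = 55.4%, open surgery 3/5 = 60.0% → open surgery
Overall: Procedure B 91/170 = 53.5%, open surgery 33/81 = 40.7% → Procedure B
Open surgery wins each stone group but Procedure B wins overall — the comparison reverses. Open surgery's cases skew toward large stones, which has a lower base rate.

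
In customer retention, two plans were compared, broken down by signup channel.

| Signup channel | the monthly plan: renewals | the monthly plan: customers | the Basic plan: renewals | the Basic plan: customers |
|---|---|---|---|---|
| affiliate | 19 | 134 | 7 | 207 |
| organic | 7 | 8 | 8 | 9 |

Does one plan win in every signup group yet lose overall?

Affiliate: the monthly plan 19/134 = 14.2%, the Basic plan 7/207 = 3.4% → the monthly plan
Organic: the monthly plan 7/8 = 87.5%, the Basic plan 8/9 = 88.9% → the Basic plan
Overall: the monthly plan 26/142 = 18.3%, the Basic plan 15/216 = 6.9% → the monthly plan
Neither sweeps: the monthly plan wins 1 of 2 groups, the Basic plan wins 1. The monthly plan wins overall but not every group — no Simpson reversal.

No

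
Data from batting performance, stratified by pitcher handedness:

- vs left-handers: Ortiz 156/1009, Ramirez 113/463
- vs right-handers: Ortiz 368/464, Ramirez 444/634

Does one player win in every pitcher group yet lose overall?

No

Vs left-handers: Ortiz 156/1009 = 15.5%, Ramirez 113/463 = 24.4% → Ramirez
Vs right-handers: Ortiz 368/464 = 79.3%, Ramirez 444/634 = 70.0% → Ortiz
Overall: Ortiz 524/1473 = 35.6%, Ramirez 557/1097 = 50.8% → Ramirez
Neither sweeps: Ortiz wins 1 of 2 groups, Ramirez wins 1. Ramirez wins overall but not every group — no Simpson reversal.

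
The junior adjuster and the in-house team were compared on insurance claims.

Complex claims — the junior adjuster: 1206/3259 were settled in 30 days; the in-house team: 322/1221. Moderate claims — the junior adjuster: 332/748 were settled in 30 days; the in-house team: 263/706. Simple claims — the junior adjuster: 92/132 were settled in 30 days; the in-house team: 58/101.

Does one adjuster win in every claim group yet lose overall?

Complex: the junior adjuster 1206/3259 = 37.0%, the in-house team 322/1221 = 26.4% → the junior adjuster
Moderate: the junior adjuster 332/748 = 44.4%, the in-house team 263/706 = 37.3% → the junior adjuster
Simple: the junior adjuster 92/132 = 69.7%, the in-house team 58/101 = 57.4% → the junior adjuster
Overall: the junior adjuster 1630/4139 = 39.4%, the in-house team 643/2028 = 31.7% → the junior adjuster
The junior adjuster wins overall and in every claim group — no reversal.

No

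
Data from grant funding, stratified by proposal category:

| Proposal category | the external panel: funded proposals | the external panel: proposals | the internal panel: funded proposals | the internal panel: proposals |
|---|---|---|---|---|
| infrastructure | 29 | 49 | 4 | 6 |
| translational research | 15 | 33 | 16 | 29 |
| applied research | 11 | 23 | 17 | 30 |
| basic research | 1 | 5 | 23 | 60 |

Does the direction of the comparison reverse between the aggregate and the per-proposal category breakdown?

Yes

Infrastructure: the external panel 29/49 = 59.2%, the internal panel 4/6 = 66.7% → the internal panel
Translational research: the external panel 15/33 = 45.5%, the internal panel 16/29 = 55.2% → the internal panel
Applied research: the external panel 11/23 = 47.8%, the internal panel 17/30 = 56.7% → the internal panel
Basic research: the external panel 1/5 = 20.0%, the internal panel 23/60 = 38.3% → the internal panel
Overall: the external panel 56/110 = 50.9%, the internal panel 60/125 = 48.0% → the external panel
The internal panel wins each proposal group but the external panel wins overall — the comparison reverses. The internal panel's proposals skew toward basic research, which has a lower base rate.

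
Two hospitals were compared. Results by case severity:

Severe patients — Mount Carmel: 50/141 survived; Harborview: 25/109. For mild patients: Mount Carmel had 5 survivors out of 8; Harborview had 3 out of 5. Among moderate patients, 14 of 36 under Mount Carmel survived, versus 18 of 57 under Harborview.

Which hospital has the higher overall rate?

Mount Carmel

Severe: Mount Carmel 50/141 = 35.5%, Harborview 25/109 = 22.9% → Mount Carmel
Mild: Mount Carmel 5/8 = 62.5%, Harborview 3/5 = 60.0% → Mount Carmel
Moderate: Mount Carmel 14/36 = 38.9%, Harborview 18/57 = 31.6% → Mount Carmel
Overall: Mount Carmel 69/185 = 37.3%, Harborview 46/171 = 26.9% → Mount Carmel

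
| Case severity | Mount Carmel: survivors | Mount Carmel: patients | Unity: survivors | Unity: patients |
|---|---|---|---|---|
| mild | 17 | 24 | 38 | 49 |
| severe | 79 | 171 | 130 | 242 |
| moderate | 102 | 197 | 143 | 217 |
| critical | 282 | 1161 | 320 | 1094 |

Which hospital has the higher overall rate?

Mild: Mount Carmel 17/24 = 70.8%, Unity 38/49 = 77.6% → Unity
Severe: Mount Carmel 79/171 = 46.2%, Unity 130/242 = 53.7% → Unity
Moderate: Mount Carmel 102/197 = 51.8%, Unity 143/217 = 65.9% → Unity
Critical: Mount Carmel 282/1161 = 24.3%, Unity 320/1094 = 29.3% → Unity
Overall: Mount Carmel 480/1553 = 30.9%, Unity 631/1602 = 39.4% → Unity

Unity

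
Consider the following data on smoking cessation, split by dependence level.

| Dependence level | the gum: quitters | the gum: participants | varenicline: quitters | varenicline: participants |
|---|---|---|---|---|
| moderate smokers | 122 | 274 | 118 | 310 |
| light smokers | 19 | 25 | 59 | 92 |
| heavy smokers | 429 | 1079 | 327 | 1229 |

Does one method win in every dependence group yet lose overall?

No

Moderate smokers: the gum 122/274 = 44.5%, varenicline 118/310 = 38.1% → the gum
Light smokers: the gum 19/25 = 76.0%, varenicline 59/92 = 64.1% → the gum
Heavy smokers: the gum 429/1079 = 39.8%, varenicline 327/1229 = 26.6% → the gum
Overall: the gum 570/1378 = 41.4%, varenicline 504/1631 = 30.9% → the gum
The gum wins overall and in every dependence group — no reversal.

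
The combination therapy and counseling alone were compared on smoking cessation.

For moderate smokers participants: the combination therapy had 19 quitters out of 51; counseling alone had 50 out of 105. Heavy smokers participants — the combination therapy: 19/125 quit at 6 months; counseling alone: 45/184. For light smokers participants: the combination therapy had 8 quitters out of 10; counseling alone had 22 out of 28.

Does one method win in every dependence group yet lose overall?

No

Moderate smokers: the combination therapy 19/51 = 37.3%, counseling alone 50/105 = 47.6% → counseling alone
Heavy smokers: the combination therapy 19/125 = 15.2%, counseling alone 45/184 = 24.5% → counseling alone
Light smokers: the combination therapy 8/10 = 80.0%, counseling alone 22/28 = 78.6% → the combination therapy
Overall: the combination therapy 46/186 = 24.7%, counseling alone 117/317 = 36.9% → counseling alone
Neither sweeps: the combination therapy wins 1 of 3 groups, counseling alone wins 2. Counseling alone wins overall but not every group — no Simpson reversal.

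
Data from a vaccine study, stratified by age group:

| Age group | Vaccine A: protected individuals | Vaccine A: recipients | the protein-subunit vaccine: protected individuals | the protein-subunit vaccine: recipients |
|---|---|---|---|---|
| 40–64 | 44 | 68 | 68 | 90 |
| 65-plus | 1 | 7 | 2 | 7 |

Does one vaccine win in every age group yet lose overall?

No

40–64: Vaccine A 44/68 = 64.7%, the protein-subunit vaccine 68/90 = 75.6% → the protein-subunit vaccine
65-plus: Vaccine A 1/7 = 14.3%, the protein-subunit vaccine 2/7 = 28.6% → the protein-subunit vaccine
Overall: Vaccine A 45/75 = 60.0%, the protein-subunit vaccine 70/97 = 72.2% → the protein-subunit vaccine
The protein-subunit vaccine wins overall and in every age group — no reversal.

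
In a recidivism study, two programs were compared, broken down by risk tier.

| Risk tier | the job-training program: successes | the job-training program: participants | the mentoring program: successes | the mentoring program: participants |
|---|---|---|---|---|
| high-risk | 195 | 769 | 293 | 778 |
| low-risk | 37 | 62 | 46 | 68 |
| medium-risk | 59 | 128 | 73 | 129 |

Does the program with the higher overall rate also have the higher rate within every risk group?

High-risk: the job-training program 195/769 = 25.4%, the mentoring program 293/778 = 37.7% → the mentoring program
Low-risk: the job-training program 37/62 = 59.7%, the mentoring program 46/68 = 67.6% → the mentoring program
Medium-risk: the job-training program 59/128 = 46.1%, the mentoring program 73/129 = 56.6% → the mentoring program
Overall: the job-training program 291/959 = 30.3%, the mentoring program 412/975 = 42.3% → the mentoring program
The mentoring program wins overall and in every risk group — no reversal.

Yes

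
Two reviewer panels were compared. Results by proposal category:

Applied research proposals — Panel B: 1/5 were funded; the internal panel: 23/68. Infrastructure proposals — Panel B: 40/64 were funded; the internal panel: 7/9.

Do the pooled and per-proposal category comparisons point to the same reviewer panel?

No

Applied research: Panel B 1/5 = 20.0%, the internal panel 23/68 = 33.8% → the internal panel
Infrastructure: Panel B 40/64 = 62.5%, the internal panel 7/9 = 77.8% → the internal panel
Overall: Panel B 41/69 = 59.4%, the internal panel 30/77 = 39.0% → Panel B
The internal panel wins each proposal group but Panel B wins overall — the comparison reverses. The internal panel's proposals skew toward applied research, which has a lower base rate.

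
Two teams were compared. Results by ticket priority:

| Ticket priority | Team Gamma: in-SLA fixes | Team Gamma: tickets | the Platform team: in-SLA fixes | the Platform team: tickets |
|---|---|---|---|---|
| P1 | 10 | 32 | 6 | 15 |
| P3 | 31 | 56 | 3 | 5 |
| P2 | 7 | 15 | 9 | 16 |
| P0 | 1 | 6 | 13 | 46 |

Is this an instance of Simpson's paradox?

P1: Team Gamma 10/32 = 31.2%, the Platform team 6/15 = 40.0% → the Platform team
P3: Team Gamma 31/56 = 55.4%, the Platform team 3/5 = 60.0% → the Platform team
P2: Team Gamma 7/15 = 46.7%, the Platform team 9/16 = 56.2% → the Platform team
P0: Team Gamma 1/6 = 16.7%, the Platform team 13/46 = 28.3% → the Platform team
Overall: Team Gamma 49/109 = 45.0%, the Platform team 31/82 = 37.8% → Team Gamma
The Platform team wins each ticket group but Team Gamma wins overall — the comparison reverses. The Platform team's tickets skew toward P0, which has a lower base rate.

Yes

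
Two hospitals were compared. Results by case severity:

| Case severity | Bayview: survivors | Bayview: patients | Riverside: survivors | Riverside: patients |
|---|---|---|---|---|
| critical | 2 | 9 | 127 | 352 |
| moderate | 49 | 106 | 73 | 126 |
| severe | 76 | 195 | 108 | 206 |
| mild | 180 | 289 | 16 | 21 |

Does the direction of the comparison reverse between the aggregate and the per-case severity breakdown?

Critical: Bayview 2/9 = 22.2%, Riverside 127/352 = 36.1% → Riverside
Moderate: Bayview 49/106 = 46.2%, Riverside 73/126 = 57.9% → Riverside
Severe: Bayview 76/195 = 39.0%, Riverside 108/206 = 52.4% → Riverside
Mild: Bayview 180/289 = 62.3%, Riverside 16/21 = 76.2% → Riverside
Overall: Bayview 307/599 = 51.3%, Riverside 324/705 = 46.0% → Bayview
Riverside wins each case group but Bayview wins overall — the comparison reverses. Riverside's patients skew toward critical, which has a lower base rate.

Yes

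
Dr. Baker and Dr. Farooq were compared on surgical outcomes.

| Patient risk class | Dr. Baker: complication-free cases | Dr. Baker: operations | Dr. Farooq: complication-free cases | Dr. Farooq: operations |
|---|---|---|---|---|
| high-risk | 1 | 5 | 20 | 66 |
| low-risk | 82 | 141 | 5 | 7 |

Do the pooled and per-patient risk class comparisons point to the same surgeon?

High-risk: Dr. Baker 1/5 = 20.0%, Dr. Farooq 20/66 = 30.3% → Dr. Farooq
Low-risk: Dr. Baker 82/141 = 58.2%, Dr. Farooq 5/7 = 71.4% → Dr. Farooq
Overall: Dr. Baker 83/146 = 56.8%, Dr. Farooq 25/73 = 34.2% → Dr. Baker
Dr. Farooq wins each patient risk group but Dr. Baker wins overall — the comparison reverses. Dr. Farooq's operations skew toward high-risk, which has a lower base rate.

No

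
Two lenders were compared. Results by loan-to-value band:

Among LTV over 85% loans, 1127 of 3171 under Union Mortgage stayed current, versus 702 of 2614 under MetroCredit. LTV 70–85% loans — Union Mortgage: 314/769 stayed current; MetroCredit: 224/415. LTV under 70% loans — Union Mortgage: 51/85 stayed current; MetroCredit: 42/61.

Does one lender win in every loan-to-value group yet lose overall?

No

LTV over 85%: Union Mortgage 1127/3171 = 35.5%, MetroCredit 702/2614 = 26.9% → Union Mortgage
LTV 70–85%: Union Mortgage 314/769 = 40.8%, MetroCredit 224/415 = 54.0% → MetroCredit
LTV under 70%: Union Mortgage 51/85 = 60.0%, MetroCredit 42/61 = 68.9% → MetroCredit
Overall: Union Mortgage 1492/4025 = 37.1%, MetroCredit 968/3090 = 31.3% → Union Mortgage
Neither sweeps: Union Mortgage wins 1 of 3 groups, MetroCredit wins 2. Union Mortgage wins overall but not every group — no Simpson reversal.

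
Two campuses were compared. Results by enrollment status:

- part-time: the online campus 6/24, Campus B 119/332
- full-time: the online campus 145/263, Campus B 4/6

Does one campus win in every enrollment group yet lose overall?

Yes

Part-time: the online campus 6/24 = 25.0%, Campus B 119/332 = 35.8% → Campus B
Full-time: the online campus 145/263 = 55.1%, Campus B 4/6 = 66.7% → Campus B
Overall: the online campus 151/287 = 52.6%, Campus B 123/338 = 36.4% → the online campus
Campus B wins each enrollment group but the online campus wins overall — the comparison reverses. Campus B's students skew toward part-time, which has a lower base rate.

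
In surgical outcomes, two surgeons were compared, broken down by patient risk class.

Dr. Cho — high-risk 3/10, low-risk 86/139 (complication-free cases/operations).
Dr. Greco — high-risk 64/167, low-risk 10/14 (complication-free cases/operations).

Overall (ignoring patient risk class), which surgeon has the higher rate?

High-risk: Dr. Cho 3/10 = 30.0%, Dr. Greco 64/167 = 38.3% → Dr. Greco
Low-risk: Dr. Cho 86/139 = 61.9%, Dr. Greco 10/14 = 71.4% → Dr. Greco
Overall: Dr. Cho 89/149 = 59.7%, Dr. Greco 74/181 = 40.9% → Dr. Cho
(Dr. Greco wins every patient risk group but Dr. Cho wins overall — Dr. Greco's operations skew toward the low-rate high-risk group.)

Dr. Cho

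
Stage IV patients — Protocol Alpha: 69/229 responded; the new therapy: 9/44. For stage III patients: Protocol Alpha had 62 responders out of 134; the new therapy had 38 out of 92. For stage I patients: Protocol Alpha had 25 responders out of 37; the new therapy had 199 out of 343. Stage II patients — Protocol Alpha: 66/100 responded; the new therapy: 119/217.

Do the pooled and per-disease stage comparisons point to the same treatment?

No

Stage IV: Protocol Alpha 69/229 = 30.1%, the new therapy 9/44 = 20.5% → Protocol Alpha
Stage III: Protocol Alpha 62/134 = 46.3%, the new therapy 38/92 = 41.3% → Protocol Alpha
Stage I: Protocol Alpha 25/37 = 67.6%, the new therapy 199/343 = 58.0% → Protocol Alpha
Stage II: Protocol Alpha 66/100 = 66.0%, the new therapy 119/217 = 54.8% → Protocol Alpha
Overall: Protocol Alpha 222/500 = 44.4%, the new therapy 365/696 = 52.4% → the new therapy
Protocol Alpha wins each disease group but the new therapy wins overall — the comparison reverses. Protocol Alpha's patients skew toward stage IV, which has a lower base rate.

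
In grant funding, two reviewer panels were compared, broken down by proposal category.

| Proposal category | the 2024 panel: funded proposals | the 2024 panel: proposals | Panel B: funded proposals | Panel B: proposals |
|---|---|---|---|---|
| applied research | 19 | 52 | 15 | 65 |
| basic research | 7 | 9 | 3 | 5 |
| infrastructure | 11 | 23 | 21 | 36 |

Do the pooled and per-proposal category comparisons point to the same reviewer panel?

No

Applied research: the 2024 panel 19/52 = 36.5%, Panel B 15/65 = 23.1% → the 2024 panel
Basic research: the 2024 panel 7/9 = 77.8%, Panel B 3/5 = 60.0% → the 2024 panel
Infrastructure: the 2024 panel 11/23 = 47.8%, Panel B 21/36 = 58.3% → Panel B
Overall: the 2024 panel 37/84 = 44.0%, Panel B 39/106 = 36.8% → the 2024 panel
Neither sweeps: the 2024 panel wins 2 of 3 groups, Panel B wins 1. The 2024 panel wins overall but not every group — no Simpson reversal.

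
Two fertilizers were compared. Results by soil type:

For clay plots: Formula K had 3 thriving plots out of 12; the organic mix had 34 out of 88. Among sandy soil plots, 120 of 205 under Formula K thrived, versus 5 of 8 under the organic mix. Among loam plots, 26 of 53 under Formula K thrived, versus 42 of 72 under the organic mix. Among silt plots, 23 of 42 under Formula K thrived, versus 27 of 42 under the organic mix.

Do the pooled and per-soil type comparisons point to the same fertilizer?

Clay: Formula K 3/12 = 25.0%, the organic mix 34/88 = 38.6% → the organic mix
Sandy soil: Formula K 120/205 = 58.5%, the organic mix 5/8 = 62.5% → the organic mix
Loam: Formula K 26/53 = 49.1%, the organic mix 42/72 = 58.3% → the organic mix
Silt: Formula K 23/42 = 54.8%, the organic mix 27/42 = 64.3% → the organic mix
Overall: Formula K 172/312 = 55.1%, the organic mix 108/210 = 51.4% → Formula K
The organic mix wins each soil group but Formula K wins overall — the comparison reverses. The organic mix's plots skew toward clay, which has a lower base rate.

No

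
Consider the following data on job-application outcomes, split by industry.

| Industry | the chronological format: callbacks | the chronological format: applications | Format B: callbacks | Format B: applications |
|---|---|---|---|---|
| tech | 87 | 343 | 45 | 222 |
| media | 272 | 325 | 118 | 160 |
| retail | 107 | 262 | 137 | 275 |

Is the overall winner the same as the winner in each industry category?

Tech: the chronological format 87/343 = 25.4%, Format B 45/222 = 20.3% → the chronological format
Media: the chronological format 272/325 = 83.7%, Format B 118/160 = 73.8% → the chronological format
Retail: the chronological format 107/262 = 40.8%, Format B 137/275 = 49.8% → Format B
Overall: the chronological format 466/930 = 50.1%, Format B 300/657 = 45.7% → the chronological format
Neither sweeps: the chronological format wins 2 of 3 groups, Format B wins 1. The chronological format wins overall but not every group — no Simpson reversal.

No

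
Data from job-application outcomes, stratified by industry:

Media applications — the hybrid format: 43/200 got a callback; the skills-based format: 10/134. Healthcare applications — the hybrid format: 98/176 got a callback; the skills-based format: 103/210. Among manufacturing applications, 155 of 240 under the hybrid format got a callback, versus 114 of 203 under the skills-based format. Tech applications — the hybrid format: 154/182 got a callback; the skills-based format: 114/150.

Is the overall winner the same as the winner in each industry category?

Media: the hybrid format 43/200 = 21.5%, the skills-based format 10/134 = 7.5% → the hybrid format
Healthcare: the hybrid format 98/176 = 55.7%, the skills-based format 103/210 = 49.0% → the hybrid format
Manufacturing: the hybrid format 155/240 = 64.6%, the skills-based format 114/203 = 56.2% → the hybrid format
Tech: the hybrid format 154/182 = 84.6%, the skills-based format 114/150 = 76.0% → the hybrid format
Overall: the hybrid format 450/798 = 56.4%, the skills-based format 341/697 = 48.9% → the hybrid format
The hybrid format wins overall and in every industry group — no reversal.

Yes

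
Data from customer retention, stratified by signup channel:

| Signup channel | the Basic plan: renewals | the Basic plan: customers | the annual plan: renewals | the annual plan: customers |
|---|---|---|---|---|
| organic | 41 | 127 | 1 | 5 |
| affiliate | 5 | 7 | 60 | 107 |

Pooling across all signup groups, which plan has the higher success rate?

the annual plan

Organic: the Basic plan 41/127 = 32.3%, the annual plan 1/5 = 20.0% → the Basic plan
Affiliate: the Basic plan 5/7 = 71.4%, the annual plan 60/107 = 56.1% → the Basic plan
Overall: the Basic plan 46/134 = 34.3%, the annual plan 61/112 = 54.5% → the annual plan
(The Basic plan wins every signup group but the annual plan wins overall — the Basic plan's customers skew toward the low-rate organic group.)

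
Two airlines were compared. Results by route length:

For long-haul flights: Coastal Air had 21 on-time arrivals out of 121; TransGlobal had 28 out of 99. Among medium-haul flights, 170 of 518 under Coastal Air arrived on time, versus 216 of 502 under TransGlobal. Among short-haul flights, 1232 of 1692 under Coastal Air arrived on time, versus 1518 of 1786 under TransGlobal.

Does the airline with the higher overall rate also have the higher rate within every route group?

Yes

Long-haul: Coastal Air 21/121 = 17.4%, TransGlobal 28/99 = 28.3% → TransGlobal
Medium-haul: Coastal Air 170/518 = 32.8%, TransGlobal 216/502 = 43.0% → TransGlobal
Short-haul: Coastal Air 1232/1692 = 72.8%, TransGlobal 1518/1786 = 85.0% → TransGlobal
Overall: Coastal Air 1423/2331 = 61.0%, TransGlobal 1762/2387 = 73.8% → TransGlobal
TransGlobal wins overall and in every route group — no reversal.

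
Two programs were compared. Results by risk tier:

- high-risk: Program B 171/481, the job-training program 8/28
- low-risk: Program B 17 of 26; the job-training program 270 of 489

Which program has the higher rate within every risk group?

High-risk: Program B 171/481 = 35.6%, the job-training program 8/28 = 28.6% → Program B
Low-risk: Program B 17/26 = 65.4%, the job-training program 270/489 = 55.2% → Program B
Program B has the higher rate in both groups.

Program B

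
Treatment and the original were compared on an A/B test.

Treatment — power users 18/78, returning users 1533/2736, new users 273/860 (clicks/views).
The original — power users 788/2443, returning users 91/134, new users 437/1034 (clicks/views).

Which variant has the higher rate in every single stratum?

Power users: Treatment 18/78 = 23.1%, the original 788/2443 = 32.3% → the original
Returning users: Treatment 1533/2736 = 56.0%, the original 91/134 = 67.9% → the original
New users: Treatment 273/860 = 31.7%, the original 437/1034 = 42.3% → the original
The original has the higher rate in all 3 groups.

the original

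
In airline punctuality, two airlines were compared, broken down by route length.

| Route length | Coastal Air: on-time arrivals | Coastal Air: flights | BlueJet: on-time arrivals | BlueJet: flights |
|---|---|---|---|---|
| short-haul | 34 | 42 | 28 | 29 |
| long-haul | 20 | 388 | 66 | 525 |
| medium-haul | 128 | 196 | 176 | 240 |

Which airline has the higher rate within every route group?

Short-haul: Coastal Air 34/42 = 81.0%, BlueJet 28/29 = 96.6% → BlueJet
Long-haul: Coastal Air 20/388 = 5.2%, BlueJet 66/525 = 12.6% → BlueJet
Medium-haul: Coastal Air 128/196 = 65.3%, BlueJet 176/240 = 73.3% → BlueJet
BlueJet has the higher rate in all 3 groups.

BlueJet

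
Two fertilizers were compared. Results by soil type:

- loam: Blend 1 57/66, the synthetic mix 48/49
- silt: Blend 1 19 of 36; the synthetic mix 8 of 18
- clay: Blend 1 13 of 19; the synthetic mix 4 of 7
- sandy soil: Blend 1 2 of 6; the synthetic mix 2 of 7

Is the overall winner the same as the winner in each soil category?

Loam: Blend 1 57/66 = 86.4%, the synthetic mix 48/49 = 98.0% → the synthetic mix
Silt: Blend 1 19/36 = 52.8%, the synthetic mix 8/18 = 44.4% → Blend 1
Clay: Blend 1 13/19 = 68.4%, the synthetic mix 4/7 = 57.1% → Blend 1
Sandy soil: Blend 1 2/6 = 33.3%, the synthetic mix 2/7 = 28.6% → Blend 1
Overall: Blend 1 91/127 = 71.7%, the synthetic mix 62/81 = 76.5% → the synthetic mix
Neither sweeps: Blend 1 wins 3 of 4 groups, the synthetic mix wins 1. The synthetic mix wins overall but not every group — no Simpson reversal.

No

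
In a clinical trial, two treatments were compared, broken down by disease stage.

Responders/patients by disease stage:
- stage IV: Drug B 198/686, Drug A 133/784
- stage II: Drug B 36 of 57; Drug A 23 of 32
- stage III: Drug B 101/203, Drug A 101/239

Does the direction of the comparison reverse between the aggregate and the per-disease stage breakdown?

Stage IV: Drug B 198/686 = 28.9%, Drug A 133/784 = 17.0% → Drug B
Stage II: Drug B 36/57 = 63.2%, Drug A 23/32 = 71.9% → Drug A
Stage III: Drug B 101/203 = 49.8%, Drug A 101/239 = 42.3% → Drug B
Overall: Drug B 335/946 = 35.4%, Drug A 257/1055 = 24.4% → Drug B
Neither sweeps: Drug B wins 2 of 3 groups, Drug A wins 1. Drug B wins overall but not every group — no Simpson reversal.

No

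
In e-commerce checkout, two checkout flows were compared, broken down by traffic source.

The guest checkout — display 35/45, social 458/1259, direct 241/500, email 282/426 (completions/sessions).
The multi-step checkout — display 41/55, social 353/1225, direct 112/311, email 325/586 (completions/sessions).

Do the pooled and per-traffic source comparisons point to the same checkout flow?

Display: the guest checkout 35/45 = 77.8%, the multi-step checkout 41/55 = 74.5% → the guest checkout
Social: the guest checkout 458/1259 = 36.4%, the multi-step checkout 353/1225 = 28.8% → the guest checkout
Direct: the guest checkout 241/500 = 48.2%, the multi-step checkout 112/311 = 36.0% → the guest checkout
Email: the guest checkout 282/426 = 66.2%, the multi-step checkout 325/586 = 55.5% → the guest checkout
Overall: the guest checkout 1016/2230 = 45.6%, the multi-step checkout 831/2177 = 38.2% → the guest checkout
The guest checkout wins overall and in every traffic group — no reversal.

Yes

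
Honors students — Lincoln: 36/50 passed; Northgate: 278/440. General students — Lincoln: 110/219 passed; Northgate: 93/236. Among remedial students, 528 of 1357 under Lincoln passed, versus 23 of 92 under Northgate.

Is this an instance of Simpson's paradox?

Yes

Honors: Lincoln 36/50 = 72.0%, Northgate 278/440 = 63.2% → Lincoln
General: Lincoln 110/219 = 50.2%, Northgate 93/236 = 39.4% → Lincoln
Remedial: Lincoln 528/1357 = 38.9%, Northgate 23/92 = 25.0% → Lincoln
Overall: Lincoln 674/1626 = 41.5%, Northgate 394/768 = 51.3% → Northgate
Lincoln wins each student group but Northgate wins overall — the comparison reverses. Lincoln's students skew toward remedial, which has a lower base rate.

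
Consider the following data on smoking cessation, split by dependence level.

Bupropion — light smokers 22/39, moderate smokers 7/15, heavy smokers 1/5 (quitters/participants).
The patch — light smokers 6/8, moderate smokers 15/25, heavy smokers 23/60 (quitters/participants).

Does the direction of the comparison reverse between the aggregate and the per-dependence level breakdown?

Light smokers: bupropion 22/39 = 56.4%, the patch 6/8 = 75.0% → the patch
Moderate smokers: bupropion 7/15 = 46.7%, the patch 15/25 = 60.0% → the patch
Heavy smokers: bupropion 1/5 = 20.0%, the patch 23/60 = 38.3% → the patch
Overall: bupropion 30/59 = 50.8%, the patch 44/93 = 47.3% → bupropion
The patch wins each dependence group but bupropion wins overall — the comparison reverses. The patch's participants skew toward heavy smokers, which has a lower base rate.

Yes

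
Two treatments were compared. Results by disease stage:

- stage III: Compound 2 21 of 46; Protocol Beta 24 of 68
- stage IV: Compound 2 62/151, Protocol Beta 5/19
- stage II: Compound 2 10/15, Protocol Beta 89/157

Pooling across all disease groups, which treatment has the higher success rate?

Protocol Beta

Stage III: Compound 2 21/46 = 45.7%, Protocol Beta 24/68 = 35.3% → Compound 2
Stage IV: Compound 2 62/151 = 41.1%, Protocol Beta 5/19 = 26.3% → Compound 2
Stage II: Compound 2 10/15 = 66.7%, Protocol Beta 89/157 = 56.7% → Compound 2
Overall: Compound 2 93/212 = 43.9%, Protocol Beta 118/244 = 48.4% → Protocol Beta
(Compound 2 wins every disease group but Protocol Beta wins overall — Compound 2's patients skew toward the low-rate stage IV group.)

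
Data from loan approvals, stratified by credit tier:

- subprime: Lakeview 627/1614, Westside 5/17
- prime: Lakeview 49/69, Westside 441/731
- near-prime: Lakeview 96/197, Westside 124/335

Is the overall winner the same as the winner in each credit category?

No

Subprime: Lakeview 627/1614 = 38.8%, Westside 5/17 = 29.4% → Lakeview
Prime: Lakeview 49/69 = 71.0%, Westside 441/731 = 60.3% → Lakeview
Near-prime: Lakeview 96/197 = 48.7%, Westside 124/335 = 37.0% → Lakeview
Overall: Lakeview 772/1880 = 41.1%, Westside 570/1083 = 52.6% → Westside
Lakeview wins each credit group but Westside wins overall — the comparison reverses. Lakeview's applications skew toward subprime, which has a lower base rate.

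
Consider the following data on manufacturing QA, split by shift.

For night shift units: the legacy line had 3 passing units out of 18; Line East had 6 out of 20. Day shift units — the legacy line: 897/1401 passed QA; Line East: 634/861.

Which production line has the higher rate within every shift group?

Line East

Night shift: the legacy line 3/18 = 16.7%, Line East 6/20 = 30.0% → Line East
Day shift: the legacy line 897/1401 = 64.0%, Line East 634/861 = 73.6% → Line East
Line East has the higher rate in both groups.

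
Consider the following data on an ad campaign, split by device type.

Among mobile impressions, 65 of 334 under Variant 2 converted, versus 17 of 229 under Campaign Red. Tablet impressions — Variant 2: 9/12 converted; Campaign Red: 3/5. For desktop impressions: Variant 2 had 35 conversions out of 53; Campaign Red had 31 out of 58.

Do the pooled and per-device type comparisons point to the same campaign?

Yes

Mobile: Variant 2 65/334 = 19.5%, Campaign Red 17/229 = 7.4% → Variant 2
Tablet: Variant 2 9/12 = 75.0%, Campaign Red 3/5 = 60.0% → Variant 2
Desktop: Variant 2 35/53 = 66.0%, Campaign Red 31/58 = 53.4% → Variant 2
Overall: Variant 2 109/399 = 27.3%, Campaign Red 51/292 = 17.5% → Variant 2
Variant 2 wins overall and in every device group — no reversal.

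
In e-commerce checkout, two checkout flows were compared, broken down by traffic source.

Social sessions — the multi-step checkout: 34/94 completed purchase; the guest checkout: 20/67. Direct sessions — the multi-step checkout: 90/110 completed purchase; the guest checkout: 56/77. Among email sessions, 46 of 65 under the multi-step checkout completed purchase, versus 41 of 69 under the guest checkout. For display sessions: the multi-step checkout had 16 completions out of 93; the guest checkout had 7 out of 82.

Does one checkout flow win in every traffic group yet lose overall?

No

Social: the multi-step checkout 34/94 = 36.2%, the guest checkout 20/67 = 29.9% → the multi-step checkout
Direct: the multi-step checkout 90/110 = 81.8%, the guest checkout 56/77 = 72.7% → the multi-step checkout
Email: the multi-step checkout 46/65 = 70.8%, the guest checkout 41/69 = 59.4% → the multi-step checkout
Display: the multi-step checkout 16/93 = 17.2%, the guest checkout 7/82 = 8.5% → the multi-step checkout
Overall: the multi-step checkout 186/362 = 51.4%, the guest checkout 124/295 = 42.0% → the multi-step checkout
The multi-step checkout wins overall and in every traffic group — no reversal.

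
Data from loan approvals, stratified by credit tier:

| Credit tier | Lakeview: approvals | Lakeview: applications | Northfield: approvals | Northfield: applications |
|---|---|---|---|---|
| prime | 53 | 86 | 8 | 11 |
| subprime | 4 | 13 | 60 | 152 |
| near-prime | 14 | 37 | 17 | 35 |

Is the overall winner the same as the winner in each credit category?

No

Prime: Lakeview 53/86 = 61.6%, Northfield 8/11 = 72.7% → Northfield
Subprime: Lakeview 4/13 = 30.8%, Northfield 60/152 = 39.5% → Northfield
Near-prime: Lakeview 14/37 = 37.8%, Northfield 17/35 = 48.6% → Northfield
Overall: Lakeview 71/136 = 52.2%, Northfield 85/198 = 42.9% → Lakeview
Northfield wins each credit group but Lakeview wins overall — the comparison reverses. Northfield's applications skew toward subprime, which has a lower base rate.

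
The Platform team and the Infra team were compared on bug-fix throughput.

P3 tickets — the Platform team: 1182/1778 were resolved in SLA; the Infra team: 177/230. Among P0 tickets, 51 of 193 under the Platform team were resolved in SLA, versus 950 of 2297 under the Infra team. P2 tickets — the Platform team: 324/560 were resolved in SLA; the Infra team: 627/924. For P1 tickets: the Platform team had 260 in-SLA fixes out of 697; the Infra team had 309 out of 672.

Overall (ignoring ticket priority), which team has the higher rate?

the Platform team

P3: the Platform team 1182/1778 = 66.5%, the Infra team 177/230 = 77.0% → the Infra team
P0: the Platform team 51/193 = 26.4%, the Infra team 950/2297 = 41.4% → the Infra team
P2: the Platform team 324/560 = 57.9%, the Infra team 627/924 = 67.9% → the Infra team
P1: the Platform team 260/697 = 37.3%, the Infra team 309/672 = 46.0% → the Infra team
Overall: the Platform team 1817/3228 = 56.3%, the Infra team 2063/4123 = 50.0% → the Platform team
(The Infra team wins every ticket group but the Platform team wins overall — the Infra team's tickets skew toward the low-rate P0 group.)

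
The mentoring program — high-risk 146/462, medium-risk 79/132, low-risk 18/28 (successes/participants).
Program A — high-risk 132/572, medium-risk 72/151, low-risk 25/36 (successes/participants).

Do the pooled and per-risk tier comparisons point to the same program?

No

High-risk: the mentoring program 146/462 = 31.6%, Program A 132/572 = 23.1% → the mentoring program
Medium-risk: the mentoring program 79/132 = 59.8%, Program A 72/151 = 47.7% → the mentoring program
Low-risk: the mentoring program 18/28 = 64.3%, Program A 25/36 = 69.4% → Program A
Overall: the mentoring program 243/622 = 39.1%, Program A 229/759 = 30.2% → the mentoring program
Neither sweeps: the mentoring program wins 2 of 3 groups, Program A wins 1. The mentoring program wins overall but not every group — no Simpson reversal.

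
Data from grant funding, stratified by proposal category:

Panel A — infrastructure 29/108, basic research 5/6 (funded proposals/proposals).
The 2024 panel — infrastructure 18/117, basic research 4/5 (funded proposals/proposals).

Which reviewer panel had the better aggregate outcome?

Panel A

Infrastructure: Panel A 29/108 = 26.9%, the 2024 panel 18/117 = 15.4% → Panel A
Basic research: Panel A 5/6 = 83.3%, the 2024 panel 4/5 = 80.0% → Panel A
Overall: Panel A 34/114 = 29.8%, the 2024 panel 22/122 = 18.0% → Panel A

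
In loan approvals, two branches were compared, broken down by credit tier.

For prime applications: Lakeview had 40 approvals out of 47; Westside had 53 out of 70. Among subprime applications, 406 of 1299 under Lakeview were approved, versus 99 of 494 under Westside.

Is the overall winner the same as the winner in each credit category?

Yes

Prime: Lakeview 40/47 = 85.1%, Westside 53/70 = 75.7% → Lakeview
Subprime: Lakeview 406/1299 = 31.3%, Westside 99/494 = 20.0% → Lakeview
Overall: Lakeview 446/1346 = 33.1%, Westside 152/564 = 27.0% → Lakeview
Lakeview wins overall and in every credit group — no reversal.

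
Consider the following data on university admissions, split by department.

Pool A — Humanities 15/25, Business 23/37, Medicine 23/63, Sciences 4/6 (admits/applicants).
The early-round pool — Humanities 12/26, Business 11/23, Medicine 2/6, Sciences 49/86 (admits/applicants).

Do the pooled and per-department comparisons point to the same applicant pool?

Humanities: Pool A 15/25 = 60.0%, the early-round pool 12/26 = 46.2% → Pool A
Business: Pool A 23/37 = 62.2%, the early-round pool 11/23 = 47.8% → Pool A
Medicine: Pool A 23/63 = 36.5%, the early-round pool 2/6 = 33.3% → Pool A
Sciences: Pool A 4/6 = 66.7%, the early-round pool 49/86 = 57.0% → Pool A
Overall: Pool A 65/131 = 49.6%, the early-round pool 74/141 = 52.5% → the early-round pool
Pool A wins each department group but the early-round pool wins overall — the comparison reverses. Pool A's applicants skew toward Medicine, which has a lower base rate.

No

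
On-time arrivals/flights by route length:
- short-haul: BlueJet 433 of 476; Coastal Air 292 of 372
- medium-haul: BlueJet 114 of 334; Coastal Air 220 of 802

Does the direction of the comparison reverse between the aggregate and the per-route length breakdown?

Short-haul: BlueJet 433/476 = 91.0%, Coastal Air 292/372 = 78.5% → BlueJet
Medium-haul: BlueJet 114/334 = 34.1%, Coastal Air 220/802 = 27.4% → BlueJet
Overall: BlueJet 547/810 = 67.5%, Coastal Air 512/1174 = 43.6% → BlueJet
BlueJet wins overall and in every route group — no reversal.

No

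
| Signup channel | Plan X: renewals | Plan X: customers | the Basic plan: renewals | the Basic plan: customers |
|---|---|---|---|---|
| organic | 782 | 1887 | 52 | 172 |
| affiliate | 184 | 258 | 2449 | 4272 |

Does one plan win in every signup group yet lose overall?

Organic: Plan X 782/1887 = 41.4%, the Basic plan 52/172 = 30.2% → Plan X
Affiliate: Plan X 184/258 = 71.3%, the Basic plan 2449/4272 = 57.3% → Plan X
Overall: Plan X 966/2145 = 45.0%, the Basic plan 2501/4444 = 56.3% → the Basic plan
Plan X wins each signup group but the Basic plan wins overall — the comparison reverses. Plan X's customers skew toward organic, which has a lower base rate.

Yes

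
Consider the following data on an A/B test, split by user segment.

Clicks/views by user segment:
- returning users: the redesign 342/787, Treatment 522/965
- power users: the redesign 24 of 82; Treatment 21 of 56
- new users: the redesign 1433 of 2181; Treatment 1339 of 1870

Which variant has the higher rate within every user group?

Treatment

Returning users: the redesign 342/787 = 43.5%, Treatment 522/965 = 54.1% → Treatment
Power users: the redesign 24/82 = 29.3%, Treatment 21/56 = 37.5% → Treatment
New users: the redesign 1433/2181 = 65.7%, Treatment 1339/1870 = 71.6% → Treatment
Treatment has the higher rate in all 3 groups.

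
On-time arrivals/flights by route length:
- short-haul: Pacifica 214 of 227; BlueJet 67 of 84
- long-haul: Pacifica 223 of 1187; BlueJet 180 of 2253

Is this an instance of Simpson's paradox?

No

Short-haul: Pacifica 214/227 = 94.3%, BlueJet 67/84 = 79.8% → Pacifica
Long-haul: Pacifica 223/1187 = 18.8%, BlueJet 180/2253 = 8.0% → Pacifica
Overall: Pacifica 437/1414 = 30.9%, BlueJet 247/2337 = 10.6% → Pacifica
Pacifica wins overall and in every route group — no reversal.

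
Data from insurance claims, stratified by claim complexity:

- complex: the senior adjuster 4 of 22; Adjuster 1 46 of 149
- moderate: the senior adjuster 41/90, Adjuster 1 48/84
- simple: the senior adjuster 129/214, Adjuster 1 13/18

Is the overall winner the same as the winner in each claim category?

No

Complex: the senior adjuster 4/22 = 18.2%, Adjuster 1 46/149 = 30.9% → Adjuster 1
Moderate: the senior adjuster 41/90 = 45.6%, Adjuster 1 48/84 = 57.1% → Adjuster 1
Simple: the senior adjuster 129/214 = 60.3%, Adjuster 1 13/18 = 72.2% → Adjuster 1
Overall: the senior adjuster 174/326 = 53.4%, Adjuster 1 107/251 = 42.6% → the senior adjuster
Adjuster 1 wins each claim group but the senior adjuster wins overall — the comparison reverses. Adjuster 1's claims skew toward complex, which has a lower base rate.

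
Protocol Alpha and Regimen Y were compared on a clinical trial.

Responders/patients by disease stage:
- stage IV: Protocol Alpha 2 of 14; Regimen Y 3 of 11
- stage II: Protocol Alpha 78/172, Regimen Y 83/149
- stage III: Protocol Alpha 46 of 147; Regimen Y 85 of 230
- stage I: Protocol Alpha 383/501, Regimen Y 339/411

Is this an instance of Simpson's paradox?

No

Stage IV: Protocol Alpha 2/14 = 14.3%, Regimen Y 3/11 = 27.3% → Regimen Y
Stage II: Protocol Alpha 78/172 = 45.3%, Regimen Y 83/149 = 55.7% → Regimen Y
Stage III: Protocol Alpha 46/147 = 31.3%, Regimen Y 85/230 = 37.0% → Regimen Y
Stage I: Protocol Alpha 383/501 = 76.4%, Regimen Y 339/411 = 82.5% → Regimen Y
Overall: Protocol Alpha 509/834 = 61.0%, Regimen Y 510/801 = 63.7% → Regimen Y
Regimen Y wins overall and in every disease group — no reversal.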